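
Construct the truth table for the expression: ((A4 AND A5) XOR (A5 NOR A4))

A5 | A4 | Output
----------------
0 | 0 | 1
0 | 1 | 0
1 | 0 | 0
1 | 1 | 1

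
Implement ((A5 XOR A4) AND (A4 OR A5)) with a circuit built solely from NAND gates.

((((A5 NAND (A5 NAND A4)) NAND (A4 NAND (A5 NAND A4))) NAND ((A4 NAND A4) NAND (A5 NAND A5))) NAND (((A5 NAND (A5 NAND A4)) NAND (A4 NAND (A5 NAND A4))) NAND ((A4 NAND A4) NAND (A5 NAND A5))))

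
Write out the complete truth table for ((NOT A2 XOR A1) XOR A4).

A1 | A2 | A4 | Output
---------------------
0 | 0 | 0 | 1
0 | 0 | 1 | 0
0 | 1 | 0 | 0
0 | 1 | 1 | 1
1 | 0 | 0 | 0
1 | 0 | 1 | 1
1 | 1 | 0 | 1
1 | 1 | 1 | 0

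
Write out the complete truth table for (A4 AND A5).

A5 | A4 | Output
----------------
0 | 0 | 0
0 | 1 | 0
1 | 0 | 0
1 | 1 | 1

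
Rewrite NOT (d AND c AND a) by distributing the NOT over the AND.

NOT d OR NOT c OR NOT a
De Morgan's: NOT(AND of terms) = OR of negations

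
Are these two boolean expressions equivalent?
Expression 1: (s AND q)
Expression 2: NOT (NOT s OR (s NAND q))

Yes, they are equivalent — the two output columns agree on all 4 assignments:
s | q | Expression 1 | Expression 2
-----------------------------------
0 | 0 | 0 | 0
0 | 1 | 0 | 0
1 | 0 | 0 | 0
1 | 1 | 1 | 1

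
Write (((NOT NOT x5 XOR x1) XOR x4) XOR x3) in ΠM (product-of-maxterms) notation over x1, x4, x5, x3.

ΠM(0, 3, 5, 6, 9, 10, 12, 15) = (x1 OR x4 OR x5 OR x3) AND (x1 OR x4 OR NOT x5 OR NOT x3) AND (x1 OR NOT x4 OR x5 OR NOT x3) AND (x1 OR NOT x4 OR NOT x5 OR x3) AND (NOT x1 OR x4 OR x5 OR NOT x3) AND (NOT x1 OR x4 OR NOT x5 OR x3) AND (NOT x1 OR NOT x4 OR x5 OR x3) AND (NOT x1 OR NOT x4 OR NOT x5 OR NOT x3)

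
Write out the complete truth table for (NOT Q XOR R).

R | Q | Output
--------------
0 | 0 | 1
0 | 1 | 0
1 | 0 | 0
1 | 1 | 1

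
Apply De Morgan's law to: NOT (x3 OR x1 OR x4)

NOT x3 AND NOT x1 AND NOT x4
De Morgan's: NOT(OR of terms) = AND of negations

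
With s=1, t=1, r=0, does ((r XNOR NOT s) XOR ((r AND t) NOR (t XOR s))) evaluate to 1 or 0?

Substituting: ((0 XNOR NOT 1) XOR ((0 AND 1) NOR (1 XOR 1)))
= 0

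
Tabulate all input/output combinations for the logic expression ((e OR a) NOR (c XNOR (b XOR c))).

b | a | e | c | Output
----------------------
0 | 0 | 0 | 0 | 0
0 | 0 | 0 | 1 | 0
0 | 0 | 1 | 0 | 0
0 | 0 | 1 | 1 | 0
0 | 1 | 0 | 0 | 0
0 | 1 | 0 | 1 | 0
0 | 1 | 1 | 0 | 0
0 | 1 | 1 | 1 | 0
1 | 0 | 0 | 0 | 1
1 | 0 | 0 | 1 | 1
1 | 0 | 1 | 0 | 0
1 | 0 | 1 | 1 | 0
1 | 1 | 0 | 0 | 0
1 | 1 | 0 | 1 | 0
1 | 1 | 1 | 0 | 0
1 | 1 | 1 | 1 | 0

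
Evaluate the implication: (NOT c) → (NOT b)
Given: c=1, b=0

Antecedent (NOT c) = 0; consequent (NOT b) = 1.
0 → 1 = 1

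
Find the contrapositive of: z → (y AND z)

Contrapositive: NOT (y AND z) → NOT z
Note: A statement and its contrapositive are logically equivalent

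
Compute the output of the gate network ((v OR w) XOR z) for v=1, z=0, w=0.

Substituting: ((1 OR 0) XOR 0)
= 1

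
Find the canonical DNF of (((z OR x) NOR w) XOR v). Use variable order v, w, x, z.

(NOT v AND NOT w AND NOT x AND NOT z) OR (v AND NOT w AND NOT x AND z) OR (v AND NOT w AND x AND NOT z) OR (v AND NOT w AND x AND z) OR (v AND w AND NOT x AND NOT z) OR (v AND w AND NOT x AND z) OR (v AND w AND x AND NOT z) OR (v AND w AND x AND z)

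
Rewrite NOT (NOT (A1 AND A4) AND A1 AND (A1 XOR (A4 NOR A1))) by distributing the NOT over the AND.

(A1 AND A4) OR NOT A1 OR NOT (A1 XOR (A4 NOR A1))
De Morgan's: NOT(AND of terms) = OR of negations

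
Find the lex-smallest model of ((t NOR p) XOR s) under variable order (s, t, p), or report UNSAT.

s=0, t=0, p=0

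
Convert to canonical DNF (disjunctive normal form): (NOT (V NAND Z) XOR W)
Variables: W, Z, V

(NOT W AND Z AND V) OR (W AND NOT Z AND NOT V) OR (W AND NOT Z AND V) OR (W AND Z AND NOT V)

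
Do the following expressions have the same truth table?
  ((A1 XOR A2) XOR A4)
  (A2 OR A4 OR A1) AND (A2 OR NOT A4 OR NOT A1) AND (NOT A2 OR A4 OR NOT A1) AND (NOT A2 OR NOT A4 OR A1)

Yes, they are equivalent — the two output columns agree on all 8 assignments:
A2 | A4 | A1 | Expression 1 | Expression 2
------------------------------------------
0 | 0 | 0 | 0 | 0
0 | 0 | 1 | 1 | 1
0 | 1 | 0 | 1 | 1
0 | 1 | 1 | 0 | 0
1 | 0 | 0 | 1 | 1
1 | 0 | 1 | 0 | 0
1 | 1 | 0 | 0 | 0
1 | 1 | 1 | 1 | 1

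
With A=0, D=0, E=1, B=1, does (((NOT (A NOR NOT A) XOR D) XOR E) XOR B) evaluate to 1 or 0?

Substituting: (((NOT (0 NOR NOT 0) XOR 0) XOR 1) XOR 1)
= 1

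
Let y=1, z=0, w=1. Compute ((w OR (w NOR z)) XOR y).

Substituting: ((1 OR (1 NOR 0)) XOR 1)
= 0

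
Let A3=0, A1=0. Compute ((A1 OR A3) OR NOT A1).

Substituting: ((0 OR 0) OR NOT 0)
= 1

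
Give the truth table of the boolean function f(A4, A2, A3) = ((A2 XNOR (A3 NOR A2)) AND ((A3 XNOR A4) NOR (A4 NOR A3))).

A4 | A2 | A3 | Output
---------------------
0 | 0 | 0 | 0
0 | 0 | 1 | 1
0 | 1 | 0 | 0
0 | 1 | 1 | 0
1 | 0 | 0 | 0
1 | 0 | 1 | 0
1 | 1 | 0 | 0
1 | 1 | 1 | 0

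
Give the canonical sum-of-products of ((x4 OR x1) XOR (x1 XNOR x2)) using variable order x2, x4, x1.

Σm(0, 1, 3, 6) = (NOT x2 AND NOT x4 AND NOT x1) OR (NOT x2 AND NOT x4 AND x1) OR (NOT x2 AND x4 AND x1) OR (x2 AND x4 AND NOT x1)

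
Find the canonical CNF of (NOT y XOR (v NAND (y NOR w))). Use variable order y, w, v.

(y OR w OR v) AND (y OR NOT w OR v) AND (y OR NOT w OR NOT v)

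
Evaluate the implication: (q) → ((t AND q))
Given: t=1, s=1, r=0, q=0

Antecedent (q) = 0; consequent ((t AND q)) = 0.
0 → 0 = 1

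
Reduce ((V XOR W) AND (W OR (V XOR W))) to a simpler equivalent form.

By absorption (E AND (E OR v) = E):
= (V XOR W)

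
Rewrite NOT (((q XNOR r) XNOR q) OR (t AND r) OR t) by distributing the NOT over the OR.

NOT ((q XNOR r) XNOR q) AND NOT (t AND r) AND NOT t
De Morgan's: NOT(OR of terms) = AND of negations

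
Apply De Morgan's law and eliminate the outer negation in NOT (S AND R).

NOT S OR NOT R
De Morgan's: NOT(AND of terms) = OR of negations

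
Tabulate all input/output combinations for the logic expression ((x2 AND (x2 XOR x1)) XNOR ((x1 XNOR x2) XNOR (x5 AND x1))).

x2 | x1 | x5 | Output
---------------------
0 | 0 | 0 | 1
0 | 0 | 1 | 1
0 | 1 | 0 | 0
0 | 1 | 1 | 1
1 | 0 | 0 | 1
1 | 0 | 1 | 1
1 | 1 | 0 | 1
1 | 1 | 1 | 0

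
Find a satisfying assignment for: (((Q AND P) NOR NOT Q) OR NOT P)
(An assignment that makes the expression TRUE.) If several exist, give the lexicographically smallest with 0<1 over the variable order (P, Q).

P=0, Q=0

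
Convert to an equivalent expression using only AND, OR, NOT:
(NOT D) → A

D OR A
(Implication elimination: A → B = NOT A OR B)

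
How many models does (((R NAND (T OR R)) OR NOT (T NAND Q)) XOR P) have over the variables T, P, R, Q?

Satisfying assignments: (0,0,0,0), (0,0,0,1), (0,1,1,0), (0,1,1,1), (1,0,0,0), (1,0,0,1), (1,0,1,1), (1,1,1,0)
Count: 8 out of 16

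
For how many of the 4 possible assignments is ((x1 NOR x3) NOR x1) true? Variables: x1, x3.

Satisfying assignments: (0,1)
Count: 1 out of 4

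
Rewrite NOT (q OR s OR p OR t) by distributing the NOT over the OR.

NOT q AND NOT s AND NOT p AND NOT t
De Morgan's: NOT(OR of terms) = AND of negations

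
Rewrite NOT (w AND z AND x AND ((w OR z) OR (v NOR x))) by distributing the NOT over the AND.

NOT w OR NOT z OR NOT x OR NOT ((w OR z) OR (v NOR x))
De Morgan's: NOT(AND of terms) = OR of negations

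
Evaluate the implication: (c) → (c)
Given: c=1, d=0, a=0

Antecedent (c) = 1; consequent (c) = 1.
1 → 1 = 1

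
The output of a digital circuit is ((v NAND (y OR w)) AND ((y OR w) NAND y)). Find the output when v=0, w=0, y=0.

Substituting: ((0 NAND (0 OR 0)) AND ((0 OR 0) NAND 0))
= 1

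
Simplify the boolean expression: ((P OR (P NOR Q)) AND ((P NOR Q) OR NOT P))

By distribution ((E OR v) AND (E OR NOT v) = E):
= (P NOR Q)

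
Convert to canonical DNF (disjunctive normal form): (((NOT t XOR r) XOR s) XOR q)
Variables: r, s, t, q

(NOT r AND NOT s AND NOT t AND NOT q) OR (NOT r AND NOT s AND t AND q) OR (NOT r AND s AND NOT t AND q) OR (NOT r AND s AND t AND NOT q) OR (r AND NOT s AND NOT t AND q) OR (r AND NOT s AND t AND NOT q) OR (r AND s AND NOT t AND NOT q) OR (r AND s AND t AND q)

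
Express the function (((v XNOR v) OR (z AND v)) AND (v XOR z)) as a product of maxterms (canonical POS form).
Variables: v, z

ΠM(0, 3) = (v OR z) AND (NOT v OR NOT z)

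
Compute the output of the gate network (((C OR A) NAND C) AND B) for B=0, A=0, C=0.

Substituting: (((0 OR 0) NAND 0) AND 0)
= 0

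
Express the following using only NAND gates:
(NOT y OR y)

(((y NAND y) NAND (y NAND y)) NAND (y NAND y))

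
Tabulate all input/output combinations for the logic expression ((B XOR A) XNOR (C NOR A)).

B | C | A | Output
------------------
0 | 0 | 0 | 0
0 | 0 | 1 | 0
0 | 1 | 0 | 1
0 | 1 | 1 | 0
1 | 0 | 0 | 1
1 | 0 | 1 | 1
1 | 1 | 0 | 0
1 | 1 | 1 | 1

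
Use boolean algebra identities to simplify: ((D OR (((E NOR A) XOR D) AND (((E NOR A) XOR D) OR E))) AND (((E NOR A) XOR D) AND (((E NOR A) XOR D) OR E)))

By absorption (E AND (E OR v) = E) then absorption (E AND (E OR v) = E):
= ((E NOR A) XOR D)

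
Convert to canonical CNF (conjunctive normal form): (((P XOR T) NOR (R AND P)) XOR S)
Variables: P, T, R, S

(P OR T OR R OR NOT S) AND (P OR T OR NOT R OR NOT S) AND (P OR NOT T OR R OR S) AND (P OR NOT T OR NOT R OR S) AND (NOT P OR T OR R OR S) AND (NOT P OR T OR NOT R OR S) AND (NOT P OR NOT T OR R OR NOT S) AND (NOT P OR NOT T OR NOT R OR S)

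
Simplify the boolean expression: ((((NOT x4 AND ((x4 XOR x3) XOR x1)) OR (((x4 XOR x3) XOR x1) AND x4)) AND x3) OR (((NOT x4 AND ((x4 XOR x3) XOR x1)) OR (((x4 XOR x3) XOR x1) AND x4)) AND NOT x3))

By distribution ((E AND v) OR (E AND NOT v) = E) then distribution ((E AND v) OR (E AND NOT v) = E):
= ((x4 XOR x3) XOR x1)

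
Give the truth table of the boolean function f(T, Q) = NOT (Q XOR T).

T | Q | Output
--------------
0 | 0 | 1
0 | 1 | 0
1 | 0 | 0
1 | 1 | 1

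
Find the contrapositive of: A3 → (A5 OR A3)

Contrapositive: NOT (A5 OR A3) → NOT A3
Note: A statement and its contrapositive are logically equivalent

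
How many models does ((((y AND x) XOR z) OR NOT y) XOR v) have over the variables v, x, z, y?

Satisfying assignments: (0,0,0,0), (0,0,1,0), (0,0,1,1), (0,1,0,0), (0,1,0,1), (0,1,1,0), (1,0,0,1), (1,1,1,1)
Count: 8 out of 16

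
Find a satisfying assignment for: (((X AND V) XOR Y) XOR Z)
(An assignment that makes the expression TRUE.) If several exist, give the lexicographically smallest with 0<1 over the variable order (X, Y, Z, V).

X=0, Y=0, Z=1, V=0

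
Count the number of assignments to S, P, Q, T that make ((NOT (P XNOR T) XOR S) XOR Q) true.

Satisfying assignments: (0,0,0,1), (0,0,1,0), (0,1,0,0), (0,1,1,1), (1,0,0,0), (1,0,1,1), (1,1,0,1), (1,1,1,0)
Count: 8 out of 16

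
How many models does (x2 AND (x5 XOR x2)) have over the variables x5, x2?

Satisfying assignments: (0,1)
Count: 1 out of 4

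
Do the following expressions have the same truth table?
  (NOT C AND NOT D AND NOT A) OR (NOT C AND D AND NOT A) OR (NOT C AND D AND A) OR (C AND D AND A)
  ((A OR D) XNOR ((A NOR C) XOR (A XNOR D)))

Yes, they are equivalent — the two output columns agree on all 8 assignments:
C | D | A | Expression 1 | Expression 2
---------------------------------------
0 | 0 | 0 | 1 | 1
0 | 0 | 1 | 0 | 0
0 | 1 | 0 | 1 | 1
0 | 1 | 1 | 1 | 1
1 | 0 | 0 | 0 | 0
1 | 0 | 1 | 0 | 0
1 | 1 | 0 | 0 | 0
1 | 1 | 1 | 1 | 1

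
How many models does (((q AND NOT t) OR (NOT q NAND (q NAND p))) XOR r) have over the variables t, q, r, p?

Satisfying assignments: (0,0,1,0), (0,0,1,1), (0,1,0,0), (0,1,0,1), (1,0,1,0), (1,0,1,1), (1,1,0,0), (1,1,0,1)
Count: 8 out of 16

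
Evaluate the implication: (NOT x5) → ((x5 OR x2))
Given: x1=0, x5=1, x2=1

Antecedent (NOT x5) = 0; consequent ((x5 OR x2)) = 1.
0 → 1 = 1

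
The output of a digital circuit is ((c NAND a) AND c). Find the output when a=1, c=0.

Substituting: ((0 NAND 1) AND 0)
= 0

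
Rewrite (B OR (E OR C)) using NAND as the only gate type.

((B NAND B) NAND (((E NAND E) NAND (C NAND C)) NAND ((E NAND E) NAND (C NAND C))))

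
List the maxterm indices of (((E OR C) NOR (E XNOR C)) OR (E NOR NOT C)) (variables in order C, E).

ΠM(0, 1, 3) = (C OR E) AND (C OR NOT E) AND (NOT C OR NOT E)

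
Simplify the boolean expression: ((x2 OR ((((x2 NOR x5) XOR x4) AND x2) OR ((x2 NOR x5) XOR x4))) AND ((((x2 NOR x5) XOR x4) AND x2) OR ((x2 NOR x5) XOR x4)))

By absorption (E AND (E OR v) = E) then absorption (E OR (E AND v) = E):
= ((x2 NOR x5) XOR x4)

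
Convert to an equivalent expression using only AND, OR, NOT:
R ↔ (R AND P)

(R AND (R AND P)) OR (NOT R AND NOT (R AND P))
(Biconditional = both true or both false)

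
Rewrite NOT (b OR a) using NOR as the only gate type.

(((b NOR a) NOR (b NOR a)) NOR ((b NOR a) NOR (b NOR a)))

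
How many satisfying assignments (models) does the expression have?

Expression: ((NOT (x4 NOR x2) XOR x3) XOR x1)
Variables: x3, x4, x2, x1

Satisfying assignments: (0,0,0,1), (0,0,1,0), (0,1,0,0), (0,1,1,0), (1,0,0,0), (1,0,1,1), (1,1,0,1), (1,1,1,1)
Count: 8 out of 16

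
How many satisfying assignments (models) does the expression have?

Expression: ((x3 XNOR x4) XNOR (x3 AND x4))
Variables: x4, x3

Satisfying assignments: (0,1), (1,0), (1,1)
Count: 3 out of 4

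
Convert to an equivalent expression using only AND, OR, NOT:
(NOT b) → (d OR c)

b OR (d OR c)
(Implication elimination: A → B = NOT A OR B)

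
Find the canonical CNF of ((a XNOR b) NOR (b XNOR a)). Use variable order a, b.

(a OR b) AND (NOT a OR NOT b)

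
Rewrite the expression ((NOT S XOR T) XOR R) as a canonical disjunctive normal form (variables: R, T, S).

(NOT R AND NOT T AND NOT S) OR (NOT R AND T AND S) OR (R AND NOT T AND S) OR (R AND T AND NOT S)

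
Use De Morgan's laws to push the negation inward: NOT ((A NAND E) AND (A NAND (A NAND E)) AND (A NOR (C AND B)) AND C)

NOT (A NAND E) OR NOT (A NAND (A NAND E)) OR NOT (A NOR (C AND B)) OR NOT C
De Morgan's: NOT(AND of terms) = OR of negations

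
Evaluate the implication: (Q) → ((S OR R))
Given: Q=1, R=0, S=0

Antecedent (Q) = 1; consequent ((S OR R)) = 0.
1 → 0 = 0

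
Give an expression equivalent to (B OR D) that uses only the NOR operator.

((B NOR D) NOR (B NOR D))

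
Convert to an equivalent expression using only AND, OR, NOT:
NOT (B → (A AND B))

B AND NOT (A AND B)
(Negated implication: NOT(A → B) = A AND NOT B)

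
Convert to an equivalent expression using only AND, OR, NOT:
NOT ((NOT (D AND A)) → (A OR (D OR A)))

(NOT (D AND A)) AND NOT (A OR (D OR A))
(Negated implication: NOT(A → B) = A AND NOT B)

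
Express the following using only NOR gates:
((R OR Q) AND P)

((((R NOR Q) NOR (R NOR Q)) NOR ((R NOR Q) NOR (R NOR Q))) NOR (P NOR P))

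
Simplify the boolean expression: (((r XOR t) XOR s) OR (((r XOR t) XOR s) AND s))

By absorption (E OR (E AND v) = E):
= ((r XOR t) XOR s)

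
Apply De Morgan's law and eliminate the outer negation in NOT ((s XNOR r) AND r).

NOT (s XNOR r) OR NOT r
De Morgan's: NOT(AND of terms) = OR of negations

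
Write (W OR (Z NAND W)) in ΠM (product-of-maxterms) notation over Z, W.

ΠM() = TRUE (no maxterms)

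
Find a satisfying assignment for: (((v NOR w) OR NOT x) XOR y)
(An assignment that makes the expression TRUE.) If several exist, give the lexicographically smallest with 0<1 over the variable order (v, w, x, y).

v=0, w=0, x=0, y=0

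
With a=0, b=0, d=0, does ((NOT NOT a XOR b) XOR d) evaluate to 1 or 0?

Substituting: ((NOT NOT 0 XOR 0) XOR 0)
= 0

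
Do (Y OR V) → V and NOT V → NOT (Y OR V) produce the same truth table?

Yes, Contrapositive is always equivalent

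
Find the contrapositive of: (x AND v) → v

Contrapositive: NOT v → NOT (x AND v)
Note: A statement and its contrapositive are logically equivalent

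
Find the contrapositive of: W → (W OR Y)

Contrapositive: NOT (W OR Y) → NOT W
Note: A statement and its contrapositive are logically equivalent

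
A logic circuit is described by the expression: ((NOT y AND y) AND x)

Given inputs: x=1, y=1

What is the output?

Substituting: ((NOT 1 AND 1) AND 1)
= 0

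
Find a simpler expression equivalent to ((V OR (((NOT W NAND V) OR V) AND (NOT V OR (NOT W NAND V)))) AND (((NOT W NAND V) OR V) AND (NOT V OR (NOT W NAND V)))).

By absorption (E AND (E OR v) = E) then distribution ((E OR v) AND (E OR NOT v) = E):
= (NOT W NAND V)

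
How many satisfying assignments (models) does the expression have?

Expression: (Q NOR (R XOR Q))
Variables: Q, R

Satisfying assignments: (0,0)
Count: 1 out of 4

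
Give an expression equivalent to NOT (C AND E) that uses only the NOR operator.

(((C NOR C) NOR (E NOR E)) NOR ((C NOR C) NOR (E NOR E)))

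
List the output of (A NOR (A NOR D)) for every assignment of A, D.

A | D | Output
--------------
0 | 0 | 0
0 | 1 | 1
1 | 0 | 0
1 | 1 | 0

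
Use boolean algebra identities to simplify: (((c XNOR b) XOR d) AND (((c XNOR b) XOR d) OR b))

By absorption (E AND (E OR v) = E):
= ((c XNOR b) XOR d)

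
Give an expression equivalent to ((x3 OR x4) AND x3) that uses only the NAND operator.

((((x3 NAND x3) NAND (x4 NAND x4)) NAND x3) NAND (((x3 NAND x3) NAND (x4 NAND x4)) NAND x3))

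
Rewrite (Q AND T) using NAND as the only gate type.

((Q NAND T) NAND (Q NAND T))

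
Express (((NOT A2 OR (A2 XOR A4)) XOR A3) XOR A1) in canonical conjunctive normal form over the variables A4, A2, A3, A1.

(A4 OR A2 OR A3 OR NOT A1) AND (A4 OR A2 OR NOT A3 OR A1) AND (A4 OR NOT A2 OR A3 OR NOT A1) AND (A4 OR NOT A2 OR NOT A3 OR A1) AND (NOT A4 OR A2 OR A3 OR NOT A1) AND (NOT A4 OR A2 OR NOT A3 OR A1) AND (NOT A4 OR NOT A2 OR A3 OR A1) AND (NOT A4 OR NOT A2 OR NOT A3 OR NOT A1)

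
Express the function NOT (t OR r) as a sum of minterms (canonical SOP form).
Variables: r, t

Σm(0) = (NOT r AND NOT t)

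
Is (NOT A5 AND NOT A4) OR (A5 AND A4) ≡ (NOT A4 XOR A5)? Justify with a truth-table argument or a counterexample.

Yes, they are equivalent — the two output columns agree on all 4 assignments:
A5 | A4 | Expression 1 | Expression 2
-------------------------------------
0 | 0 | 1 | 1
0 | 1 | 0 | 0
1 | 0 | 0 | 0
1 | 1 | 1 | 1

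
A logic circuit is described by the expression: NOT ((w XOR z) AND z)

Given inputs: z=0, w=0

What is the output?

Substituting: NOT ((0 XOR 0) AND 0)
= 1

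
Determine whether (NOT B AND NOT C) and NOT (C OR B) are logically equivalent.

Yes, they are equivalent — the two output columns agree on all 4 assignments:
B | C | Expression 1 | Expression 2
-----------------------------------
0 | 0 | 1 | 1
0 | 1 | 0 | 0
1 | 0 | 0 | 0
1 | 1 | 0 | 0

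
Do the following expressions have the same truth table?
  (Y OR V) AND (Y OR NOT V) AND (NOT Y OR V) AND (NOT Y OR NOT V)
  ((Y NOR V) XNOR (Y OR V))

Yes, they are equivalent — the two output columns agree on all 4 assignments:
Y | V | Expression 1 | Expression 2
-----------------------------------
0 | 0 | 0 | 0
0 | 1 | 0 | 0
1 | 0 | 0 | 0
1 | 1 | 0 | 0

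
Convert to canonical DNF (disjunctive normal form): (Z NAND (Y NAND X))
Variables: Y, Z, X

(NOT Y AND NOT Z AND NOT X) OR (NOT Y AND NOT Z AND X) OR (Y AND NOT Z AND NOT X) OR (Y AND NOT Z AND X) OR (Y AND Z AND X)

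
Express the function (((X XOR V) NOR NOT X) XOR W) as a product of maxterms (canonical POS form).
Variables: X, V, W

ΠM(0, 2, 4, 7) = (X OR V OR W) AND (X OR NOT V OR W) AND (NOT X OR V OR W) AND (NOT X OR NOT V OR NOT W)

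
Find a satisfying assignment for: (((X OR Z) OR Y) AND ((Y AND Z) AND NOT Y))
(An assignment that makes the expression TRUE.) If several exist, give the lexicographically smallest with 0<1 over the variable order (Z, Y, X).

UNSATISFIABLE - no assignment makes this expression true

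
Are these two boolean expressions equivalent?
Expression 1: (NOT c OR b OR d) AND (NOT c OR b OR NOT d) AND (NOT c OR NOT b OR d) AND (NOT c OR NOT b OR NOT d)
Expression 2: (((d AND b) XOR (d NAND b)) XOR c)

Yes, they are equivalent — the two output columns agree on all 8 assignments:
c | b | d | Expression 1 | Expression 2
---------------------------------------
0 | 0 | 0 | 1 | 1
0 | 0 | 1 | 1 | 1
0 | 1 | 0 | 1 | 1
0 | 1 | 1 | 1 | 1
1 | 0 | 0 | 0 | 0
1 | 0 | 1 | 0 | 0
1 | 1 | 0 | 0 | 0
1 | 1 | 1 | 0 | 0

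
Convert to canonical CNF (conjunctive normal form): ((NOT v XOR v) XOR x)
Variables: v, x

(v OR NOT x) AND (NOT v OR NOT x)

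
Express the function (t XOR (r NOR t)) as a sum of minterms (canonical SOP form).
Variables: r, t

Σm(0, 1, 3) = (NOT r AND NOT t) OR (NOT r AND t) OR (r AND t)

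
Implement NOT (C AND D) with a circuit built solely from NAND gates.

(((C NAND D) NAND (C NAND D)) NAND ((C NAND D) NAND (C NAND D)))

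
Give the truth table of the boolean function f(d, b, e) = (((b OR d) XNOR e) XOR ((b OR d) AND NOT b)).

d | b | e | Output
------------------
0 | 0 | 0 | 1
0 | 0 | 1 | 0
0 | 1 | 0 | 0
0 | 1 | 1 | 1
1 | 0 | 0 | 1
1 | 0 | 1 | 0
1 | 1 | 0 | 0
1 | 1 | 1 | 1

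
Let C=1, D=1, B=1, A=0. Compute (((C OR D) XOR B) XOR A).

Substituting: (((1 OR 1) XOR 1) XOR 0)
= 0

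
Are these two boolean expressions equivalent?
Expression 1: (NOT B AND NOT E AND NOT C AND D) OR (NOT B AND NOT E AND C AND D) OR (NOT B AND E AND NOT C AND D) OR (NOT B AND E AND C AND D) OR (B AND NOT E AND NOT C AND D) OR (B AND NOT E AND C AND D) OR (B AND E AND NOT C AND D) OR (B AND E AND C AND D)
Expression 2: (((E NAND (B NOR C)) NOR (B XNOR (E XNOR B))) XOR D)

Yes, they are equivalent — the two output columns agree on all 16 assignments:
B | E | C | D | Expression 1 | Expression 2
-------------------------------------------
0 | 0 | 0 | 0 | 0 | 0
0 | 0 | 0 | 1 | 1 | 1
0 | 0 | 1 | 0 | 0 | 0
0 | 0 | 1 | 1 | 1 | 1
0 | 1 | 0 | 0 | 0 | 0
0 | 1 | 0 | 1 | 1 | 1
0 | 1 | 1 | 0 | 0 | 0
0 | 1 | 1 | 1 | 1 | 1
1 | 0 | 0 | 0 | 0 | 0
1 | 0 | 0 | 1 | 1 | 1
1 | 0 | 1 | 0 | 0 | 0
1 | 0 | 1 | 1 | 1 | 1
1 | 1 | 0 | 0 | 0 | 0
1 | 1 | 0 | 1 | 1 | 1
1 | 1 | 1 | 0 | 0 | 0
1 | 1 | 1 | 1 | 1 | 1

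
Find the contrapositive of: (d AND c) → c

Contrapositive: NOT c → NOT (d AND c)
Note: A statement and its contrapositive are logically equivalent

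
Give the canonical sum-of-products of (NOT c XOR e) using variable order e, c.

Σm(0, 3) = (NOT e AND NOT c) OR (e AND c)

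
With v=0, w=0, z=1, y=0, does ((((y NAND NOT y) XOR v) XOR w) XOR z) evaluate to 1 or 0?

Substituting: ((((0 NAND NOT 0) XOR 0) XOR 0) XOR 1)
= 0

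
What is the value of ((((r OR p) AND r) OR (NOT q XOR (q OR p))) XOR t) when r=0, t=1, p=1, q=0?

Substituting: ((((0 OR 1) AND 0) OR (NOT 0 XOR (0 OR 1))) XOR 1)
= 1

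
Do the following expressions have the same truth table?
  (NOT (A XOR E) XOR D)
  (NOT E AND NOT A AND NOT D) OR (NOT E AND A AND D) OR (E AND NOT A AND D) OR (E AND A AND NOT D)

Yes, they are equivalent — the two output columns agree on all 8 assignments:
E | A | D | Expression 1 | Expression 2
---------------------------------------
0 | 0 | 0 | 1 | 1
0 | 0 | 1 | 0 | 0
0 | 1 | 0 | 0 | 0
0 | 1 | 1 | 1 | 1
1 | 0 | 0 | 0 | 0
1 | 0 | 1 | 1 | 1
1 | 1 | 0 | 1 | 1
1 | 1 | 1 | 0 | 0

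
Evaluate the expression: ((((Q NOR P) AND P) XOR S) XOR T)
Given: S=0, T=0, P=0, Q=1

Substituting: ((((1 NOR 0) AND 0) XOR 0) XOR 0)
= 0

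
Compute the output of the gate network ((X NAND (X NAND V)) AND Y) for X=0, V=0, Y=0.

Substituting: ((0 NAND (0 NAND 0)) AND 0)
= 0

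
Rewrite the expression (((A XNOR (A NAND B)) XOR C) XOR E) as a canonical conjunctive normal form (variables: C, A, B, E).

(C OR A OR B OR E) AND (C OR A OR NOT B OR E) AND (C OR NOT A OR B OR NOT E) AND (C OR NOT A OR NOT B OR E) AND (NOT C OR A OR B OR NOT E) AND (NOT C OR A OR NOT B OR NOT E) AND (NOT C OR NOT A OR B OR E) AND (NOT C OR NOT A OR NOT B OR NOT E)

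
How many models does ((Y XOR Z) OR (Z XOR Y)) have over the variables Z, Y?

Satisfying assignments: (0,1), (1,0)
Count: 2 out of 4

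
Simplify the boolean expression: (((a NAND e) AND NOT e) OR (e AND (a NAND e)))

By distribution ((E AND v) OR (E AND NOT v) = E):
= (a NAND e)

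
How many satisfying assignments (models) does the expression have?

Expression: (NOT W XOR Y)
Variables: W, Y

Satisfying assignments: (0,0), (1,1)
Count: 2 out of 4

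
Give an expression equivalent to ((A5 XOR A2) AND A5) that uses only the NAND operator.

((((A5 NAND (A5 NAND A2)) NAND (A2 NAND (A5 NAND A2))) NAND A5) NAND (((A5 NAND (A5 NAND A2)) NAND (A2 NAND (A5 NAND A2))) NAND A5))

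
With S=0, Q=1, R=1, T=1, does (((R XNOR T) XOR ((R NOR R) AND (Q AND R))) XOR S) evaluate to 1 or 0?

Substituting: (((1 XNOR 1) XOR ((1 NOR 1) AND (1 AND 1))) XOR 0)
= 1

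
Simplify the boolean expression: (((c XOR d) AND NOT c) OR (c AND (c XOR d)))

By distribution ((E AND v) OR (E AND NOT v) = E):
= (c XOR d)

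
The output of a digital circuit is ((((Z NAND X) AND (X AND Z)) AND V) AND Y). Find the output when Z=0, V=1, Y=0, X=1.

Substituting: ((((0 NAND 1) AND (1 AND 0)) AND 1) AND 0)
= 0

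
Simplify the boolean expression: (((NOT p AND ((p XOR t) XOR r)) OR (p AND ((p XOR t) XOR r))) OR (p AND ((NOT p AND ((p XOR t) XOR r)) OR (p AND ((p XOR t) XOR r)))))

By absorption (E OR (E AND v) = E) then distribution ((E AND v) OR (E AND NOT v) = E):
= ((p XOR t) XOR r)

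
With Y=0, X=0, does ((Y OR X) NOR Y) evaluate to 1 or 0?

Substituting: ((0 OR 0) NOR 0)
= 1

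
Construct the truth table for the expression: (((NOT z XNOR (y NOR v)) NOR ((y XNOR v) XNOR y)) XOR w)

v | w | z | y | Output
----------------------
0 | 0 | 0 | 0 | 0
0 | 0 | 0 | 1 | 1
0 | 0 | 1 | 0 | 1
0 | 0 | 1 | 1 | 0
0 | 1 | 0 | 0 | 1
0 | 1 | 0 | 1 | 0
0 | 1 | 1 | 0 | 0
0 | 1 | 1 | 1 | 1
1 | 0 | 0 | 0 | 0
1 | 0 | 0 | 1 | 0
1 | 0 | 1 | 0 | 0
1 | 0 | 1 | 1 | 0
1 | 1 | 0 | 0 | 1
1 | 1 | 0 | 1 | 1
1 | 1 | 1 | 0 | 1
1 | 1 | 1 | 1 | 1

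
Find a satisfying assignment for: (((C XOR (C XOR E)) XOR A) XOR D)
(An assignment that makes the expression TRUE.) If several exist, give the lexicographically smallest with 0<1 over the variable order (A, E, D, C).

A=0, E=0, D=1, C=0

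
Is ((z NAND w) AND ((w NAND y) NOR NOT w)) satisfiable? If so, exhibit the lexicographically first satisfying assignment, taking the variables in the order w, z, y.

w=1, z=0, y=1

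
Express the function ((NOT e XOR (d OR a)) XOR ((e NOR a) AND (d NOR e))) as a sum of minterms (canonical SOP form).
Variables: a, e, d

Σm(3, 6, 7) = (NOT a AND e AND d) OR (a AND e AND NOT d) OR (a AND e AND d)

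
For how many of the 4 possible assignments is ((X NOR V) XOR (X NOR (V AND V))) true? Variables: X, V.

No assignment satisfies the expression.
Count: 0 out of 4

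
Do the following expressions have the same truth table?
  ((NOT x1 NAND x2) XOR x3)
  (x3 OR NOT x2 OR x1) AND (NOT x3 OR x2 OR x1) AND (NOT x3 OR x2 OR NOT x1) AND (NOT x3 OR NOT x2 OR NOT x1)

Yes, they are equivalent — the two output columns agree on all 8 assignments:
x3 | x2 | x1 | Expression 1 | Expression 2
------------------------------------------
0 | 0 | 0 | 1 | 1
0 | 0 | 1 | 1 | 1
0 | 1 | 0 | 0 | 0
0 | 1 | 1 | 1 | 1
1 | 0 | 0 | 0 | 0
1 | 0 | 1 | 0 | 0
1 | 1 | 0 | 1 | 1
1 | 1 | 1 | 0 | 0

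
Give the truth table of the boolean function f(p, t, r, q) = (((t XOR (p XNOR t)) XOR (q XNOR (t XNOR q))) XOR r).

p | t | r | q | Output
----------------------
0 | 0 | 0 | 0 | 1
0 | 0 | 0 | 1 | 1
0 | 0 | 1 | 0 | 0
0 | 0 | 1 | 1 | 0
0 | 1 | 0 | 0 | 0
0 | 1 | 0 | 1 | 0
0 | 1 | 1 | 0 | 1
0 | 1 | 1 | 1 | 1
1 | 0 | 0 | 0 | 0
1 | 0 | 0 | 1 | 0
1 | 0 | 1 | 0 | 1
1 | 0 | 1 | 1 | 1
1 | 1 | 0 | 0 | 1
1 | 1 | 0 | 1 | 1
1 | 1 | 1 | 0 | 0
1 | 1 | 1 | 1 | 0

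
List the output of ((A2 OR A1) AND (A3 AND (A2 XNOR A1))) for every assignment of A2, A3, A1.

A2 | A3 | A1 | Output
---------------------
0 | 0 | 0 | 0
0 | 0 | 1 | 0
0 | 1 | 0 | 0
0 | 1 | 1 | 0
1 | 0 | 0 | 0
1 | 0 | 1 | 0
1 | 1 | 0 | 0
1 | 1 | 1 | 1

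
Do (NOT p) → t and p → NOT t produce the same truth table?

No, Inverse is not equivalent to original (counterexample: p=0, t=0, r=0)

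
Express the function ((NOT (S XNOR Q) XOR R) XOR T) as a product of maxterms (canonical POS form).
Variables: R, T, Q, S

ΠM(0, 3, 5, 6, 9, 10, 12, 15) = (R OR T OR Q OR S) AND (R OR T OR NOT Q OR NOT S) AND (R OR NOT T OR Q OR NOT S) AND (R OR NOT T OR NOT Q OR S) AND (NOT R OR T OR Q OR NOT S) AND (NOT R OR T OR NOT Q OR S) AND (NOT R OR NOT T OR Q OR S) AND (NOT R OR NOT T OR NOT Q OR NOT S)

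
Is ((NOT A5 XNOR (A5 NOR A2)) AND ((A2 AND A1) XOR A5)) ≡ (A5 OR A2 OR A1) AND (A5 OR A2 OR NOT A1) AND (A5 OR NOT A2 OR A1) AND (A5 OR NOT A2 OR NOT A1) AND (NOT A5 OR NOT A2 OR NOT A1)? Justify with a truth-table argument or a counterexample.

Yes, they are equivalent — the two output columns agree on all 8 assignments:
A5 | A2 | A1 | Expression 1 | Expression 2
------------------------------------------
0 | 0 | 0 | 0 | 0
0 | 0 | 1 | 0 | 0
0 | 1 | 0 | 0 | 0
0 | 1 | 1 | 0 | 0
1 | 0 | 0 | 1 | 1
1 | 0 | 1 | 1 | 1
1 | 1 | 0 | 1 | 1
1 | 1 | 1 | 0 | 0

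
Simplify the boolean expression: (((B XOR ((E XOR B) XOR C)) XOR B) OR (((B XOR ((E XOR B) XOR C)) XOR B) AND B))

By absorption (E OR (E AND v) = E) then XOR self-cancellation ((E XOR v) XOR v = E):
= ((E XOR B) XOR C)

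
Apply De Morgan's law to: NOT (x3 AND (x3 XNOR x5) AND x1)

NOT x3 OR NOT (x3 XNOR x5) OR NOT x1
De Morgan's: NOT(AND of terms) = OR of negations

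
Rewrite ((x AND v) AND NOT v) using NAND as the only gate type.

((((x NAND v) NAND (x NAND v)) NAND (v NAND v)) NAND (((x NAND v) NAND (x NAND v)) NAND (v NAND v)))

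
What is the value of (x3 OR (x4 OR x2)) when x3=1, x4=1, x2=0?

Substituting: (1 OR (1 OR 0))
= 1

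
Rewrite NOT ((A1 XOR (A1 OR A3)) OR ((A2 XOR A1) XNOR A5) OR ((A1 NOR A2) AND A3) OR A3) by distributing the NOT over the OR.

NOT (A1 XOR (A1 OR A3)) AND NOT ((A2 XOR A1) XNOR A5) AND NOT ((A1 NOR A2) AND A3) AND NOT A3
De Morgan's: NOT(OR of terms) = AND of negations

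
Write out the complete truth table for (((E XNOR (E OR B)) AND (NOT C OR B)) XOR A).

B | E | C | A | Output
----------------------
0 | 0 | 0 | 0 | 1
0 | 0 | 0 | 1 | 0
0 | 0 | 1 | 0 | 0
0 | 0 | 1 | 1 | 1
0 | 1 | 0 | 0 | 1
0 | 1 | 0 | 1 | 0
0 | 1 | 1 | 0 | 0
0 | 1 | 1 | 1 | 1
1 | 0 | 0 | 0 | 0
1 | 0 | 0 | 1 | 1
1 | 0 | 1 | 0 | 0
1 | 0 | 1 | 1 | 1
1 | 1 | 0 | 0 | 1
1 | 1 | 0 | 1 | 0
1 | 1 | 1 | 0 | 1
1 | 1 | 1 | 1 | 0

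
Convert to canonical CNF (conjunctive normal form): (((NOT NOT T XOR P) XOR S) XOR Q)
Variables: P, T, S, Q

(P OR T OR S OR Q) AND (P OR T OR NOT S OR NOT Q) AND (P OR NOT T OR S OR NOT Q) AND (P OR NOT T OR NOT S OR Q) AND (NOT P OR T OR S OR NOT Q) AND (NOT P OR T OR NOT S OR Q) AND (NOT P OR NOT T OR S OR Q) AND (NOT P OR NOT T OR NOT S OR NOT Q)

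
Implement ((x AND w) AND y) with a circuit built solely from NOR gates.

((((x NOR x) NOR (w NOR w)) NOR ((x NOR x) NOR (w NOR w))) NOR (y NOR y))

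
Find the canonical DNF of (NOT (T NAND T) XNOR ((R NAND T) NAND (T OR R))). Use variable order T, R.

(NOT T AND R) OR (T AND R)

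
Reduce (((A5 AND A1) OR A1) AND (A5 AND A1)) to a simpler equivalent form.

By absorption (E AND (E OR v) = E):
= (A5 AND A1)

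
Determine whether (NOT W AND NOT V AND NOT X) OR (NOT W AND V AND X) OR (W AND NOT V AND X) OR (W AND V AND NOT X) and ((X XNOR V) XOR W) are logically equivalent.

Yes, they are equivalent — the two output columns agree on all 8 assignments:
W | V | X | Expression 1 | Expression 2
---------------------------------------
0 | 0 | 0 | 1 | 1
0 | 0 | 1 | 0 | 0
0 | 1 | 0 | 0 | 0
0 | 1 | 1 | 1 | 1
1 | 0 | 0 | 0 | 0
1 | 0 | 1 | 1 | 1
1 | 1 | 0 | 1 | 1
1 | 1 | 1 | 0 | 0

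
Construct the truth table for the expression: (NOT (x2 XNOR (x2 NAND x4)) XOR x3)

x4 | x3 | x2 | Output
---------------------
0 | 0 | 0 | 1
0 | 0 | 1 | 0
0 | 1 | 0 | 0
0 | 1 | 1 | 1
1 | 0 | 0 | 1
1 | 0 | 1 | 1
1 | 1 | 0 | 0
1 | 1 | 1 | 0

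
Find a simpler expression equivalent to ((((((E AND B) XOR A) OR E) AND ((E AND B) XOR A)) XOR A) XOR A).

By XOR self-cancellation ((E XOR v) XOR v = E) then absorption (E AND (E OR v) = E):
= ((E AND B) XOR A)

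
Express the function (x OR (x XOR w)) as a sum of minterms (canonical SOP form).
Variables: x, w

Σm(1, 2, 3) = (NOT x AND w) OR (x AND NOT w) OR (x AND w)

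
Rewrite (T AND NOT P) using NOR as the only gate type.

((T NOR T) NOR ((P NOR P) NOR (P NOR P)))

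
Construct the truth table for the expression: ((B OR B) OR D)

D | B | Output
--------------
0 | 0 | 0
0 | 1 | 1
1 | 0 | 1
1 | 1 | 1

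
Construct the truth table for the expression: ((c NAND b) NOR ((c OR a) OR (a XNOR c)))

b | c | a | Output
------------------
0 | 0 | 0 | 0
0 | 0 | 1 | 0
0 | 1 | 0 | 0
0 | 1 | 1 | 0
1 | 0 | 0 | 0
1 | 0 | 1 | 0
1 | 1 | 0 | 0
1 | 1 | 1 | 0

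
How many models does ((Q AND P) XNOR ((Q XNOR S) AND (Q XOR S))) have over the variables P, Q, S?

Satisfying assignments: (0,0,0), (0,0,1), (0,1,0), (0,1,1), (1,0,0), (1,0,1)
Count: 6 out of 8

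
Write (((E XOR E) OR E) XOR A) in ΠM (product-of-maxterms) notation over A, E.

ΠM(0, 3) = (A OR E) AND (NOT A OR NOT E)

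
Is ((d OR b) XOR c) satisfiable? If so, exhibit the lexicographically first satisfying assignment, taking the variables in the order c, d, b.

c=0, d=0, b=1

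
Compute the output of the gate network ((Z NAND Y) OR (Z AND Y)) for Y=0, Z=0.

Substituting: ((0 NAND 0) OR (0 AND 0))
= 1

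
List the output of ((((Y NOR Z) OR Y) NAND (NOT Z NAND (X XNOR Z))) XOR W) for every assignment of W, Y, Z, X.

W | Y | Z | X | Output
----------------------
0 | 0 | 0 | 0 | 1
0 | 0 | 0 | 1 | 0
0 | 0 | 1 | 0 | 1
0 | 0 | 1 | 1 | 1
0 | 1 | 0 | 0 | 1
0 | 1 | 0 | 1 | 0
0 | 1 | 1 | 0 | 0
0 | 1 | 1 | 1 | 0
1 | 0 | 0 | 0 | 0
1 | 0 | 0 | 1 | 1
1 | 0 | 1 | 0 | 0
1 | 0 | 1 | 1 | 0
1 | 1 | 0 | 0 | 0
1 | 1 | 0 | 1 | 1
1 | 1 | 1 | 0 | 1
1 | 1 | 1 | 1 | 1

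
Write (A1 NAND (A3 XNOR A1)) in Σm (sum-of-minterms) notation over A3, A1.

Σm(0, 1, 2) = (NOT A3 AND NOT A1) OR (NOT A3 AND A1) OR (A3 AND NOT A1)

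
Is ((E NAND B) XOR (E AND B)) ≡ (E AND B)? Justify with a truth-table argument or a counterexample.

No. Counterexample: with E=0, B=0, Expression 1 = 1 but Expression 2 = 0.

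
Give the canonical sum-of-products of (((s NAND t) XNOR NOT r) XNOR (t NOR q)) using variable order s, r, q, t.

Σm(0, 5, 6, 7, 8, 9, 11, 14) = (NOT s AND NOT r AND NOT q AND NOT t) OR (NOT s AND r AND NOT q AND t) OR (NOT s AND r AND q AND NOT t) OR (NOT s AND r AND q AND t) OR (s AND NOT r AND NOT q AND NOT t) OR (s AND NOT r AND NOT q AND t) OR (s AND NOT r AND q AND t) OR (s AND r AND q AND NOT t)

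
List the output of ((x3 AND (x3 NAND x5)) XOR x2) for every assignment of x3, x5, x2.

x3 | x5 | x2 | Output
---------------------
0 | 0 | 0 | 0
0 | 0 | 1 | 1
0 | 1 | 0 | 0
0 | 1 | 1 | 1
1 | 0 | 0 | 1
1 | 0 | 1 | 0
1 | 1 | 0 | 0
1 | 1 | 1 | 1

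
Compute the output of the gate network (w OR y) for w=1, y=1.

Substituting: (1 OR 1)
= 1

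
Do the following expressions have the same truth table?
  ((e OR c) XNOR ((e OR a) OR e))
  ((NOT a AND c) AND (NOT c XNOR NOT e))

No. Counterexample: with e=0, a=0, c=0, Expression 1 = 1 but Expression 2 = 0.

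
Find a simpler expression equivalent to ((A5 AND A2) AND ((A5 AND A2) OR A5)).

By absorption (E AND (E OR v) = E):
= (A5 AND A2)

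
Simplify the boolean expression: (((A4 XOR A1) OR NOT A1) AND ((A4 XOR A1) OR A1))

By distribution ((E OR v) AND (E OR NOT v) = E):
= (A4 XOR A1)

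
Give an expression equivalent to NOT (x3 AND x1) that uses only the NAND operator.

(((x3 NAND x1) NAND (x3 NAND x1)) NAND ((x3 NAND x1) NAND (x3 NAND x1)))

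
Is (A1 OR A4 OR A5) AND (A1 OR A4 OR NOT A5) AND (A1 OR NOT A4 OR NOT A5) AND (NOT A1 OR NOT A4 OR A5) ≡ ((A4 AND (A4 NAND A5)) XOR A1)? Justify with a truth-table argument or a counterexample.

Yes, they are equivalent — the two output columns agree on all 8 assignments:
A1 | A4 | A5 | Expression 1 | Expression 2
------------------------------------------
0 | 0 | 0 | 0 | 0
0 | 0 | 1 | 0 | 0
0 | 1 | 0 | 1 | 1
0 | 1 | 1 | 0 | 0
1 | 0 | 0 | 1 | 1
1 | 0 | 1 | 1 | 1
1 | 1 | 0 | 0 | 0
1 | 1 | 1 | 1 | 1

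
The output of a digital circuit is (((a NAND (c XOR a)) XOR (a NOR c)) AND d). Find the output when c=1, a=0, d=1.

Substituting: (((0 NAND (1 XOR 0)) XOR (0 NOR 1)) AND 1)
= 1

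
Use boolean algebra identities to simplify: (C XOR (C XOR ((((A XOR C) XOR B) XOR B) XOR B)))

By XOR self-cancellation ((E XOR v) XOR v = E) then XOR self-cancellation ((E XOR v) XOR v = E):
= ((A XOR C) XOR B)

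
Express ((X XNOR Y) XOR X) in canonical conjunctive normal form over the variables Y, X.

(NOT Y OR X) AND (NOT Y OR NOT X)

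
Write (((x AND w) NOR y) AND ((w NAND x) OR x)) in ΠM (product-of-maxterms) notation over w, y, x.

ΠM(2, 3, 5, 6, 7) = (w OR NOT y OR x) AND (w OR NOT y OR NOT x) AND (NOT w OR y OR NOT x) AND (NOT w OR NOT y OR x) AND (NOT w OR NOT y OR NOT x)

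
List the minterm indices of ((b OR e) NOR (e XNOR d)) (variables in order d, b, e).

Σm(4) = (d AND NOT b AND NOT e)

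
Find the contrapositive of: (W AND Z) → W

Contrapositive: NOT W → NOT (W AND Z)
Note: A statement and its contrapositive are logically equivalent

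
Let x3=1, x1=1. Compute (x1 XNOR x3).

Substituting: (1 XNOR 1)
= 1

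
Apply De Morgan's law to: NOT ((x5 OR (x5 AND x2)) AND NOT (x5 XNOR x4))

NOT (x5 OR (x5 AND x2)) OR (x5 XNOR x4)
De Morgan's: NOT(AND of terms) = OR of negations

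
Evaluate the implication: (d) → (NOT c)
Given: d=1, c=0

Antecedent (d) = 1; consequent (NOT c) = 1.
1 → 1 = 1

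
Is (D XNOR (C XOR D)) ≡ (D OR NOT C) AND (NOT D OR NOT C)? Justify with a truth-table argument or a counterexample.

Yes, they are equivalent — the two output columns agree on all 4 assignments:
D | C | Expression 1 | Expression 2
-----------------------------------
0 | 0 | 1 | 1
0 | 1 | 0 | 0
1 | 0 | 1 | 1
1 | 1 | 0 | 0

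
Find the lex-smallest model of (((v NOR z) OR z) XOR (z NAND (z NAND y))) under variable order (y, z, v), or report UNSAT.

y=0, z=0, v=1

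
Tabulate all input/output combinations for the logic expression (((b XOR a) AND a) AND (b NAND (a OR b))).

b | a | Output
--------------
0 | 0 | 0
0 | 1 | 1
1 | 0 | 0
1 | 1 | 0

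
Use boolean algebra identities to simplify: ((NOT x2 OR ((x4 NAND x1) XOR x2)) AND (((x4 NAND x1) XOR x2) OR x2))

By distribution ((E OR v) AND (E OR NOT v) = E):
= ((x4 NAND x1) XOR x2)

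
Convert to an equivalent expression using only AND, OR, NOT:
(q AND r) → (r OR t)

NOT (q AND r) OR (r OR t)
(Implication elimination: A → B = NOT A OR B)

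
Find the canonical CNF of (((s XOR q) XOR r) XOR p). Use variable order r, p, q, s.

(r OR p OR q OR s) AND (r OR p OR NOT q OR NOT s) AND (r OR NOT p OR q OR NOT s) AND (r OR NOT p OR NOT q OR s) AND (NOT r OR p OR q OR NOT s) AND (NOT r OR p OR NOT q OR s) AND (NOT r OR NOT p OR q OR s) AND (NOT r OR NOT p OR NOT q OR NOT s)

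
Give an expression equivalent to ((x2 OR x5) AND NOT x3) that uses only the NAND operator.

((((x2 NAND x2) NAND (x5 NAND x5)) NAND (x3 NAND x3)) NAND (((x2 NAND x2) NAND (x5 NAND x5)) NAND (x3 NAND x3)))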